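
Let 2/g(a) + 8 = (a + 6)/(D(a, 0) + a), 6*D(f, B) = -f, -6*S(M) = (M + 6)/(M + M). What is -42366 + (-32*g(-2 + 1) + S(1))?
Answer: -3558409/84 ≈ -42362.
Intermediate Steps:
S(M) = -(6 + M)/(12*M) (S(M) = -(M + 6)/(6*(M + M)) = -(6 + M)/(6*(2*M)) = -(6 + M)*1/(2*M)/6 = -(6 + M)/(12*M))
D(f, B) = -f/6 (D(f, B) = (-f)/6 = -f/6)
g(a) = 2/(-8 + 6*(6 + a)/(5*a)) (g(a) = 2/(-8 + (a + 6)/(-a/6 + a)) = 2/(-8 + (6 + a)/((5*a/6))) = 2/(-8 + (6 + a)*(6/(5*a))) = 2/(-8 + 6*(6 + a)/(5*a)))
-42366 + (-32*g(-2 + 1) + S(1)) = -42366 + (-(-160)*(-2 + 1)/(-18 + 17*(-2 + 1)) + (1/12)*(-6 - 1*1)/1) = -42366 + (-(-160)*(-1)/(-18 + 17*(-1)) + (1/12)*1*(-6 - 1)) = -42366 + (-(-160)*(-1)/(-18 - 17) + (1/12)*1*(-7)) = -42366 + (-(-160)*(-1)/(-35) - 7/12) = -42366 + (-(-160)*(-1)*(-1)/35 - 7/12) = -42366 + (-32*(-⅐) - 7/12) = -42366 + (32/7 - 7/12) = -42366 + 335/84 = -3558409/84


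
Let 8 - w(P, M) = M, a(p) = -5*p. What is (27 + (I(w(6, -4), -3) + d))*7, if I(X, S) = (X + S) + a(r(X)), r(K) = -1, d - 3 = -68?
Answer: -168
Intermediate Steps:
d = -65 (d = 3 - 68 = -65)
w(P, M) = 8 - M
I(X, S) = 5 + S + X (I(X, S) = (X + S) - 5*(-1) = (S + X) + 5 = 5 + S + X)
(27 + (I(w(6, -4), -3) + d))*7 = (27 + ((5 - 3 + (8 - 1*(-4))) - 65))*7 = (27 + ((5 - 3 + (8 + 4)) - 65))*7 = (27 + ((5 - 3 + 12) - 65))*7 = (27 + (14 - 65))*7 = (27 - 51)*7 = -24*7 = -168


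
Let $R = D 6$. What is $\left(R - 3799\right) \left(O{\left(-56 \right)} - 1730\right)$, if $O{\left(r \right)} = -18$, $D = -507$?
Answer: $11958068$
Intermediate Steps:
$R = -3042$ ($R = \left(-507\right) 6 = -3042$)
$\left(R - 3799\right) \left(O{\left(-56 \right)} - 1730\right) = \left(-3042 - 3799\right) \left(-18 - 1730\right) = \left(-6841\right) \left(-1748\right) = 11958068$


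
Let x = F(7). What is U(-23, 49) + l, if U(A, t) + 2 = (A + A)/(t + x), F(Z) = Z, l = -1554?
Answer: -43591/28 ≈ -1556.8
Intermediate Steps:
x = 7
U(A, t) = -2 + 2*A/(7 + t) (U(A, t) = -2 + (A + A)/(t + 7) = -2 + (2*A)/(7 + t) = -2 + 2*A/(7 + t))
U(-23, 49) + l = 2*(-7 - 23 - 1*49)/(7 + 49) - 1554 = 2*(-7 - 23 - 49)/56 - 1554 = 2*(1/56)*(-79) - 1554 = -79/28 - 1554 = -43591/28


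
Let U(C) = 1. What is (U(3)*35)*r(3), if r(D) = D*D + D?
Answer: 420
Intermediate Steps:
r(D) = D + D² (r(D) = D² + D = D + D²)
(U(3)*35)*r(3) = (1*35)*(3*(1 + 3)) = 35*(3*4) = 35*12 = 420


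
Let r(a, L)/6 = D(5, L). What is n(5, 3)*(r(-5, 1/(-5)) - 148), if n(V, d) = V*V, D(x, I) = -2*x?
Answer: -5200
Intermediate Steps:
n(V, d) = V**2
r(a, L) = -60 (r(a, L) = 6*(-2*5) = 6*(-10) = -60)
n(5, 3)*(r(-5, 1/(-5)) - 148) = 5**2*(-60 - 148) = 25*(-208) = -5200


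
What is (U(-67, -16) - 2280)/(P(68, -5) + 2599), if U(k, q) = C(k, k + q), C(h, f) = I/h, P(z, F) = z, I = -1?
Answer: -152759/178689 ≈ -0.85489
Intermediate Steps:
C(h, f) = -1/h
U(k, q) = -1/k
(U(-67, -16) - 2280)/(P(68, -5) + 2599) = (-1/(-67) - 2280)/(68 + 2599) = (-1*(-1/67) - 2280)/2667 = (1/67 - 2280)*(1/2667) = -152759/67*1/2667 = -152759/178689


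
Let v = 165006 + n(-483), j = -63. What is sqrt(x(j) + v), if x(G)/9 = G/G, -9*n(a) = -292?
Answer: sqrt(1485427)/3 ≈ 406.26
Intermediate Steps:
n(a) = 292/9 (n(a) = -1/9*(-292) = 292/9)
x(G) = 9 (x(G) = 9*(G/G) = 9*1 = 9)
v = 1485346/9 (v = 165006 + 292/9 = 1485346/9 ≈ 1.6504e+5)
sqrt(x(j) + v) = sqrt(9 + 1485346/9) = sqrt(1485427/9) = sqrt(1485427)/3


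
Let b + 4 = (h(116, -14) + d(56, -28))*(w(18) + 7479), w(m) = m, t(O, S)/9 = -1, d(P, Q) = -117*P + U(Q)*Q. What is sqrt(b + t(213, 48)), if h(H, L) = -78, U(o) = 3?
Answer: I*sqrt(50334871) ≈ 7094.7*I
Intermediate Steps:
d(P, Q) = -117*P + 3*Q
t(O, S) = -9 (t(O, S) = 9*(-1) = -9)
b = -50334862 (b = -4 + (-78 + (-117*56 + 3*(-28)))*(18 + 7479) = -4 + (-78 + (-6552 - 84))*7497 = -4 + (-78 - 6636)*7497 = -4 - 6714*7497 = -4 - 50334858 = -50334862)
sqrt(b + t(213, 48)) = sqrt(-50334862 - 9) = sqrt(-50334871) = I*sqrt(50334871)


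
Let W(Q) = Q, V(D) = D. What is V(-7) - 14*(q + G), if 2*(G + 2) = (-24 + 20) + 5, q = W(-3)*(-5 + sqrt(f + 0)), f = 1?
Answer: -154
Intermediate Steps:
q = 12 (q = -3*(-5 + sqrt(1 + 0)) = -3*(-5 + sqrt(1)) = -3*(-5 + 1) = -3*(-4) = 12)
G = -3/2 (G = -2 + ((-24 + 20) + 5)/2 = -2 + (-4 + 5)/2 = -2 + (1/2)*1 = -2 + 1/2 = -3/2 ≈ -1.5000)
V(-7) - 14*(q + G) = -7 - 14*(12 - 3/2) = -7 - 14*21/2 = -7 - 147 = -154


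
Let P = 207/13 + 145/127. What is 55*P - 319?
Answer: 1022901/1651 ≈ 619.56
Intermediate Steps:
P = 28174/1651 (P = 207*(1/13) + 145*(1/127) = 207/13 + 145/127 = 28174/1651 ≈ 17.065)
55*P - 319 = 55*(28174/1651) - 319 = 1549570/1651 - 319 = 1022901/1651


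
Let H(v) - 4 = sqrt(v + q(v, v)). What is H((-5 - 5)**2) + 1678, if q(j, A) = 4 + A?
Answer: 1682 + 2*sqrt(51) ≈ 1696.3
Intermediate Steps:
H(v) = 4 + sqrt(4 + 2*v) (H(v) = 4 + sqrt(v + (4 + v)) = 4 + sqrt(4 + 2*v))
H((-5 - 5)**2) + 1678 = (4 + sqrt(4 + 2*(-5 - 5)**2)) + 1678 = (4 + sqrt(4 + 2*(-10)**2)) + 1678 = (4 + sqrt(4 + 2*100)) + 1678 = (4 + sqrt(4 + 200)) + 1678 = (4 + sqrt(204)) + 1678 = (4 + 2*sqrt(51)) + 1678 = 1682 + 2*sqrt(51)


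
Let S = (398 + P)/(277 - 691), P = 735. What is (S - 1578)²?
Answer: 428272080625/171396 ≈ 2.4987e+6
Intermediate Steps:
S = -1133/414 (S = (398 + 735)/(277 - 691) = 1133/(-414) = 1133*(-1/414) = -1133/414 ≈ -2.7367)
(S - 1578)² = (-1133/414 - 1578)² = (-654425/414)² = 428272080625/171396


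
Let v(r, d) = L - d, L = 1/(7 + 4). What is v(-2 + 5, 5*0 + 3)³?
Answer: -32768/1331 ≈ -24.619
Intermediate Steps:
L = 1/11 ≈ 0.090909
v(r, d) = 1/11 - d
v(-2 + 5, 5*0 + 3)³ = (1/11 - (5*0 + 3))³ = (1/11 - (0 + 3))³ = (1/11 - 1*3)³ = (1/11 - 3)³ = (-32/11)³ = -32768/1331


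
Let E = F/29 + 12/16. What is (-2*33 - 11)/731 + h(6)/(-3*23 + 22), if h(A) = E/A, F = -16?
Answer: -2535637/23912472 ≈ -0.10604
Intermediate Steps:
E = 23/116 (E = -16/29 + 12/16 = -16*1/29 + 12*(1/16) = -16/29 + 3/4 = 23/116 ≈ 0.19828)
h(A) = 23/(116*A)
(-2*33 - 11)/731 + h(6)/(-3*23 + 22) = (-2*33 - 11)/731 + ((23/116)/6)/(-3*23 + 22) = (-66 - 11)*(1/731) + ((23/116)*(1/6))/(-69 + 22) = -77*1/731 + (23/696)/(-47) = -77/731 + (23/696)*(-1/47) = -77/731 - 23/32712 = -2535637/23912472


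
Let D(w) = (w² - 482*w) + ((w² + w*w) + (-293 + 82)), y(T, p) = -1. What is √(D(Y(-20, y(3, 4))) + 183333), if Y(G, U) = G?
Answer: √193962 ≈ 440.41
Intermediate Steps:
D(w) = -211 - 482*w + 3*w² (D(w) = (w² - 482*w) + ((w² + w²) - 211) = (w² - 482*w) + (2*w² - 211) = (w² - 482*w) + (-211 + 2*w²) = -211 - 482*w + 3*w²)
√(D(Y(-20, y(3, 4))) + 183333) = √((-211 - 482*(-20) + 3*(-20)²) + 183333) = √((-211 + 9640 + 3*400) + 183333) = √((-211 + 9640 + 1200) + 183333) = √(10629 + 183333) = √193962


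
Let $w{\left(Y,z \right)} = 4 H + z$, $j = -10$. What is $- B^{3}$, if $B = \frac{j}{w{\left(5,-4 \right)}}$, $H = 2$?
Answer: $\frac{125}{8} \approx 15.625$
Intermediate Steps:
$w{\left(Y,z \right)} = 8 + z$ ($w{\left(Y,z \right)} = 4 \cdot 2 + z = 8 + z$)
$B = - \frac{5}{2}$ ($B = - \frac{10}{8 - 4} = - \frac{10}{4} = \left(-10\right) \frac{1}{4} = - \frac{5}{2} \approx -2.5$)
$- B^{3} = - \left(- \frac{5}{2}\right)^{3} = \left(-1\right) \left(- \frac{125}{8}\right) = \frac{125}{8}$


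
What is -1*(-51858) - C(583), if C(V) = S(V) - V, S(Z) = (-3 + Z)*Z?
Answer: -285699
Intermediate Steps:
S(Z) = Z*(-3 + Z)
C(V) = -V + V*(-3 + V) (C(V) = V*(-3 + V) - V = -V + V*(-3 + V))
-1*(-51858) - C(583) = -1*(-51858) - 583*(-4 + 583) = 51858 - 583*579 = 51858 - 1*337557 = 51858 - 337557 = -285699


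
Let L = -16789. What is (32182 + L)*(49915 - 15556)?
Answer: 528888087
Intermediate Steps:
(32182 + L)*(49915 - 15556) = (32182 - 16789)*(49915 - 15556) = 15393*34359 = 528888087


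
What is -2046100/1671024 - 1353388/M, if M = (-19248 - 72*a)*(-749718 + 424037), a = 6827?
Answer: -1181881032093599/965220882615196 ≈ -1.2245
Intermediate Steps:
M = 166355249352 (M = (-19248 - 72*6827)*(-749718 + 424037) = (-19248 - 491544)*(-325681) = -510792*(-325681) = 166355249352)
-2046100/1671024 - 1353388/M = -2046100/1671024 - 1353388/166355249352 = -2046100*1/1671024 - 1353388*1/166355249352 = -511525/417756 - 338347/41588812338 = -1181881032093599/965220882615196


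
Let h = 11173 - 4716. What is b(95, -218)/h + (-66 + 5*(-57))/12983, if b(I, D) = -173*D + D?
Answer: 484544161/83831231 ≈ 5.7800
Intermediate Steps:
b(I, D) = -172*D
h = 6457
b(95, -218)/h + (-66 + 5*(-57))/12983 = -172*(-218)/6457 + (-66 + 5*(-57))/12983 = 37496*(1/6457) + (-66 - 285)*(1/12983) = 37496/6457 - 351*1/12983 = 37496/6457 - 351/12983 = 484544161/83831231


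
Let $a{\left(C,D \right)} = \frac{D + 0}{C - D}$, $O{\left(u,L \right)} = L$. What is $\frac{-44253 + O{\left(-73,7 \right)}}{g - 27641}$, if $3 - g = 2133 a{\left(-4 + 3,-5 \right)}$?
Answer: $\frac{176984}{99887} \approx 1.7718$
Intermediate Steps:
$a{\left(C,D \right)} = \frac{D}{C - D}$
$g = \frac{10677}{4}$ ($g = 3 - 2133 \left(- \frac{5}{\left(-4 + 3\right) - -5}\right) = 3 - 2133 \left(- \frac{5}{-1 + 5}\right) = 3 - 2133 \left(- \frac{5}{4}\right) = 3 - - \frac{10665}{4} = 3 + \frac{10665}{4} = \frac{10677}{4} \approx 2669.3$)
$\frac{-44253 + O{\left(-73,7 \right)}}{g - 27641} = \frac{-44253 + 7}{\frac{10677}{4} - 27641} = - \frac{44246}{\frac{10677}{4} - 27641} = - \frac{44246}{- \frac{99887}{4}} = \left(-44246\right) \left(- \frac{4}{99887}\right) = \frac{176984}{99887}$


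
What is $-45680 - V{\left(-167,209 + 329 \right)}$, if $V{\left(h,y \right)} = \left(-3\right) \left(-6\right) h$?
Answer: $-42674$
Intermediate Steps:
$V{\left(h,y \right)} = 18 h$
$-45680 - V{\left(-167,209 + 329 \right)} = -45680 - 18 \left(-167\right) = -45680 - -3006 = -45680 + 3006 = -42674$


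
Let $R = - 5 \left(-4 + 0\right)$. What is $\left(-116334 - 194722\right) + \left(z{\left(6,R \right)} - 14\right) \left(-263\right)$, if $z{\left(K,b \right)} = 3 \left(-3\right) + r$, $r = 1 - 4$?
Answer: $-304218$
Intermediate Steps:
$R = 20$ ($R = \left(-5\right) \left(-4\right) = 20$)
$r = -3$
$z{\left(K,b \right)} = -12$ ($z{\left(K,b \right)} = 3 \left(-3\right) - 3 = -9 - 3 = -12$)
$\left(-116334 - 194722\right) + \left(z{\left(6,R \right)} - 14\right) \left(-263\right) = \left(-116334 - 194722\right) + \left(-12 - 14\right) \left(-263\right) = -311056 - -6838 = -311056 + 6838 = -304218$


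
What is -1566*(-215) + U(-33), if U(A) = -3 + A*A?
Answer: 337776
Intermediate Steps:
U(A) = -3 + A²
-1566*(-215) + U(-33) = -1566*(-215) + (-3 + (-33)²) = 336690 + (-3 + 1089) = 336690 + 1086 = 337776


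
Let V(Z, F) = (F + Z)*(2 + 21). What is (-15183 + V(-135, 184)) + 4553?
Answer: -9503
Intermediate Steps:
V(Z, F) = 23*F + 23*Z (V(Z, F) = (F + Z)*23 = 23*F + 23*Z)
(-15183 + V(-135, 184)) + 4553 = (-15183 + (23*184 + 23*(-135))) + 4553 = (-15183 + (4232 - 3105)) + 4553 = (-15183 + 1127) + 4553 = -14056 + 4553 = -9503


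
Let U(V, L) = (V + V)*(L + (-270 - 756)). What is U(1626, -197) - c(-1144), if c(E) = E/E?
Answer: -3977197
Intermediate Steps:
c(E) = 1
U(V, L) = 2*V*(-1026 + L) (U(V, L) = (2*V)*(L - 1026) = (2*V)*(-1026 + L) = 2*V*(-1026 + L))
U(1626, -197) - c(-1144) = 2*1626*(-1026 - 197) - 1*1 = 2*1626*(-1223) - 1 = -3977196 - 1 = -3977197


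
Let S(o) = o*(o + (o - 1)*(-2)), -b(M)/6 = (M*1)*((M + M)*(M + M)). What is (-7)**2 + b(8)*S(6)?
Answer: 294961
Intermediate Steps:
b(M) = -24*M**3 (b(M) = -6*M*1*(M + M)*(M + M) = -6*M*(2*M)*(2*M) = -6*M*4*M**2 = -24*M**3)
S(o) = o*(2 - o) (S(o) = o*(o + (-1 + o)*(-2)) = o*(o + (2 - 2*o)) = o*(2 - o))
(-7)**2 + b(8)*S(6) = (-7)**2 + (-24*8**3)*(6*(2 - 1*6)) = 49 + (-24*512)*(6*(2 - 6)) = 49 - 73728*(-4) = 49 - 12288*(-24) = 49 + 294912 = 294961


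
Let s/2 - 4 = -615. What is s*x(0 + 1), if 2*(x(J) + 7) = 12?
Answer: 1222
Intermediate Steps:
s = -1222 (s = 8 + 2*(-615) = 8 - 1230 = -1222)
x(J) = -1 (x(J) = -7 + (1/2)*12 = -7 + 6 = -1)
s*x(0 + 1) = -1222*(-1) = 1222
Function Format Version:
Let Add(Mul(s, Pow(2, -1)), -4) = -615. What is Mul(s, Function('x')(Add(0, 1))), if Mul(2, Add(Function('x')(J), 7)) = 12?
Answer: 1222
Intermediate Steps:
s = -1222 (s = Add(8, Mul(2, -615)) = Add(8, -1230) = -1222)
Function('x')(J) = -1 (Function('x')(J) = Add(-7, Mul(Rational(1, 2), 12)) = Add(-7, 6) = -1)
Mul(s, Function('x')(Add(0, 1))) = Mul(-1222, -1) = 1222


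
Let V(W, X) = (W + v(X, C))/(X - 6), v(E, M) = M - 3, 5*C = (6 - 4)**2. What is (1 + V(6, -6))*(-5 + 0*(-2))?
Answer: -41/12 ≈ -3.4167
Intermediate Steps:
C = 4/5 (C = (6 - 4)**2/5 = (1/5)*2**2 = (1/5)*4 = 4/5 ≈ 0.80000)
v(E, M) = -3 + M
V(W, X) = (-11/5 + W)/(-6 + X) (V(W, X) = (W + (-3 + 4/5))/(X - 6) = (W - 11/5)/(-6 + X) = (-11/5 + W)/(-6 + X))
(1 + V(6, -6))*(-5 + 0*(-2)) = (1 + (-11/5 + 6)/(-6 - 6))*(-5 + 0*(-2)) = (1 + (19/5)/(-12))*(-5 + 0) = (1 - 1/12*19/5)*(-5) = (1 - 19/60)*(-5) = (41/60)*(-5) = -41/12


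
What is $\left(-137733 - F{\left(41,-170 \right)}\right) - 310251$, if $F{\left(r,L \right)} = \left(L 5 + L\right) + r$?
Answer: $-447005$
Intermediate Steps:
$F{\left(r,L \right)} = r + 6 L$ ($F{\left(r,L \right)} = \left(5 L + L\right) + r = 6 L + r = r + 6 L$)
$\left(-137733 - F{\left(41,-170 \right)}\right) - 310251 = \left(-137733 - \left(41 + 6 \left(-170\right)\right)\right) - 310251 = \left(-137733 - \left(41 - 1020\right)\right) - 310251 = \left(-137733 - -979\right) - 310251 = \left(-137733 + 979\right) - 310251 = -136754 - 310251 = -447005$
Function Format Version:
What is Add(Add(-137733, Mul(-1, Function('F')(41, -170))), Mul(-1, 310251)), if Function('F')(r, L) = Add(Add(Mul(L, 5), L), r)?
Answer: -447005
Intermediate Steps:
Function('F')(r, L) = Add(r, Mul(6, L)) (Function('F')(r, L) = Add(Add(Mul(5, L), L), r) = Add(Mul(6, L), r) = Add(r, Mul(6, L)))
Add(Add(-137733, Mul(-1, Function('F')(41, -170))), Mul(-1, 310251)) = Add(Add(-137733, Mul(-1, Add(41, Mul(6, -170)))), Mul(-1, 310251)) = Add(Add(-137733, Mul(-1, Add(41, -1020))), -310251) = Add(Add(-137733, Mul(-1, -979)), -310251) = Add(Add(-137733, 979), -310251) = Add(-136754, -310251) = -447005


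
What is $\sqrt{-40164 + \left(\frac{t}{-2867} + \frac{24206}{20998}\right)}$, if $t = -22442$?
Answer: $\frac{3 i \sqrt{4042486603434285361}}{30100633} \approx 200.39 i$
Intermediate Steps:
$\sqrt{-40164 + \left(\frac{t}{-2867} + \frac{24206}{20998}\right)} = \sqrt{-40164 + \left(- \frac{22442}{-2867} + \frac{24206}{20998}\right)} = \sqrt{-40164 + \left(\left(-22442\right) \left(- \frac{1}{2867}\right) + 24206 \cdot \frac{1}{20998}\right)} = \sqrt{-40164 + \left(\frac{22442}{2867} + \frac{12103}{10499}\right)} = \sqrt{-40164 + \frac{270317859}{30100633}} = \sqrt{- \frac{1208691505953}{30100633}} = \frac{3 i \sqrt{4042486603434285361}}{30100633}$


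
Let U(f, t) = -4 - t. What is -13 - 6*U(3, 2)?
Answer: 23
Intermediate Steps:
-13 - 6*U(3, 2) = -13 - 6*(-4 - 1*2) = -13 - 6*(-4 - 2) = -13 - 6*(-6) = -13 + 36 = 23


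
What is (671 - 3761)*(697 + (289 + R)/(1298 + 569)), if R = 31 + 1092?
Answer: -4025376990/1867 ≈ -2.1561e+6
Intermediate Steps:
R = 1123
(671 - 3761)*(697 + (289 + R)/(1298 + 569)) = (671 - 3761)*(697 + (289 + 1123)/(1298 + 569)) = -3090*(697 + 1412/1867) = -3090*1302711/1867 = -4025376990/1867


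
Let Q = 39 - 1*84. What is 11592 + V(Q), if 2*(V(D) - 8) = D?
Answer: 23155/2 ≈ 11578.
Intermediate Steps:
Q = -45 (Q = 39 - 84 = -45)
V(D) = 8 + D/2
11592 + V(Q) = 11592 + (8 + (½)*(-45)) = 11592 + (8 - 45/2) = 11592 - 29/2 = 23155/2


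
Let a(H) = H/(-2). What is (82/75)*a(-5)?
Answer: 41/15 ≈ 2.7333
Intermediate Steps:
a(H) = -H/2 (a(H) = H*(-½) = -H/2)
(82/75)*a(-5) = (82/75)*(-½*(-5)) = ((1/75)*82)*(5/2) = (82/75)*(5/2) = 41/15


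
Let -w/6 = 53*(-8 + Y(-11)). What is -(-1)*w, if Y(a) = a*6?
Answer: 23532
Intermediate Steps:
Y(a) = 6*a
w = 23532 (w = -318*(-8 + 6*(-11)) = -318*(-8 - 66) = -318*(-74) = -6*(-3922) = 23532)
-(-1)*w = -(-1)*23532 = -1*(-23532) = 23532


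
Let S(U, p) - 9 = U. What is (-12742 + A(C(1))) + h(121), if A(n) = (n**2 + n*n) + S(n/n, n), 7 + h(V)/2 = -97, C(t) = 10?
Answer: -12740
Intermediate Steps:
S(U, p) = 9 + U
h(V) = -208 (h(V) = -14 + 2*(-97) = -14 - 194 = -208)
A(n) = 10 + 2*n**2 (A(n) = (n**2 + n*n) + (9 + n/n) = (n**2 + n**2) + (9 + 1) = 2*n**2 + 10 = 10 + 2*n**2)
(-12742 + A(C(1))) + h(121) = (-12742 + (10 + 2*10**2)) - 208 = (-12742 + (10 + 2*100)) - 208 = (-12742 + (10 + 200)) - 208 = (-12742 + 210) - 208 = -12532 - 208 = -12740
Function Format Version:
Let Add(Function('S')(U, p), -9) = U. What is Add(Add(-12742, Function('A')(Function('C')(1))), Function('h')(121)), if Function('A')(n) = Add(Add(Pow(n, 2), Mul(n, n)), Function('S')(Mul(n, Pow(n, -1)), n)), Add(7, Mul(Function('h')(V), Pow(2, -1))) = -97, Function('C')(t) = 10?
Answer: -12740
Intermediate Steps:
Function('S')(U, p) = Add(9, U)
Function('h')(V) = -208 (Function('h')(V) = Add(-14, Mul(2, -97)) = Add(-14, -194) = -208)
Function('A')(n) = Add(10, Mul(2, Pow(n, 2))) (Function('A')(n) = Add(Add(Pow(n, 2), Mul(n, n)), Add(9, Mul(n, Pow(n, -1)))) = Add(Add(Pow(n, 2), Pow(n, 2)), Add(9, 1)) = Add(Mul(2, Pow(n, 2)), 10) = Add(10, Mul(2, Pow(n, 2))))
Add(Add(-12742, Function('A')(Function('C')(1))), Function('h')(121)) = Add(Add(-12742, Add(10, Mul(2, Pow(10, 2)))), -208) = Add(Add(-12742, Add(10, Mul(2, 100))), -208) = Add(Add(-12742, Add(10, 200)), -208) = Add(Add(-12742, 210), -208) = Add(-12532, -208) = -12740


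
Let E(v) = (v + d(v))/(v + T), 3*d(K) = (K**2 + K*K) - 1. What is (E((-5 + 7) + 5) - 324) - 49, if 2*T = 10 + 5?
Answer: -32215/87 ≈ -370.29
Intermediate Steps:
T = 15/2 (T = (10 + 5)/2 = (1/2)*15 = 15/2 ≈ 7.5000)
d(K) = -1/3 + 2*K**2/3 (d(K) = ((K**2 + K*K) - 1)/3 = ((K**2 + K**2) - 1)/3 = (2*K**2 - 1)/3 = (-1 + 2*K**2)/3 = -1/3 + 2*K**2/3)
E(v) = (-1/3 + v + 2*v**2/3)/(15/2 + v) (E(v) = (v + (-1/3 + 2*v**2/3))/(v + 15/2) = (-1/3 + v + 2*v**2/3)/(15/2 + v))
(E((-5 + 7) + 5) - 324) - 49 = (2*(-1 + 2*((-5 + 7) + 5)**2 + 3*((-5 + 7) + 5))/(3*(15 + 2*((-5 + 7) + 5))) - 324) - 49 = (2*(-1 + 2*(2 + 5)**2 + 3*(2 + 5))/(3*(15 + 2*(2 + 5))) - 324) - 49 = (2*(-1 + 2*7**2 + 3*7)/(3*(15 + 2*7)) - 324) - 49 = (2*(-1 + 2*49 + 21)/(3*(15 + 14)) - 324) - 49 = ((2/3)*(-1 + 98 + 21)/29 - 324) - 49 = ((2/3)*(1/29)*118 - 324) - 49 = (236/87 - 324) - 49 = -27952/87 - 49 = -32215/87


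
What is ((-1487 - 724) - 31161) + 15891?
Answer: -17481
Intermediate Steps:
((-1487 - 724) - 31161) + 15891 = (-2211 - 31161) + 15891 = -33372 + 15891 = -17481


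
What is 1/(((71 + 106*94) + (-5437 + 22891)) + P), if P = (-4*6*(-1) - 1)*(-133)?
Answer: 1/24430 ≈ 4.0933e-5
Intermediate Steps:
P = -3059 (P = (-24*(-1) - 1)*(-133) = (24 - 1)*(-133) = 23*(-133) = -3059)
1/(((71 + 106*94) + (-5437 + 22891)) + P) = 1/(((71 + 106*94) + (-5437 + 22891)) - 3059) = 1/(((71 + 9964) + 17454) - 3059) = 1/((10035 + 17454) - 3059) = 1/(27489 - 3059) = 1/24430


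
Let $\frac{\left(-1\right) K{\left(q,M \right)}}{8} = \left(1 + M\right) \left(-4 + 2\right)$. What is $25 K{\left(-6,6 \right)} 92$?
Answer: $257600$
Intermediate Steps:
$K{\left(q,M \right)} = 16 + 16 M$ ($K{\left(q,M \right)} = - 8 \left(1 + M\right) \left(-4 + 2\right) = - 8 \left(1 + M\right) \left(-2\right) = - 8 \left(-2 - 2 M\right) = 16 + 16 M$)
$25 K{\left(-6,6 \right)} 92 = 25 \left(16 + 16 \cdot 6\right) 92 = 25 \left(16 + 96\right) 92 = 25 \cdot 112 \cdot 92 = 2800 \cdot 92 = 257600$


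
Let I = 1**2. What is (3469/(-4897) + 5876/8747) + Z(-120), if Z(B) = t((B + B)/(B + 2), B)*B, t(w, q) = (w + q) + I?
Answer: 601214379549/42834059 ≈ 14036.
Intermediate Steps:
I = 1
t(w, q) = 1 + q + w (t(w, q) = (w + q) + 1 = (q + w) + 1 = 1 + q + w)
Z(B) = B*(1 + B + 2*B/(2 + B)) (Z(B) = (1 + B + (B + B)/(B + 2))*B = (1 + B + (2*B)/(2 + B))*B = (1 + B + 2*B/(2 + B))*B = B*(1 + B + 2*B/(2 + B)))
(3469/(-4897) + 5876/8747) + Z(-120) = (3469/(-4897) + 5876/8747) - 120*(2 + (-120)**2 + 5*(-120))/(2 - 120) = (3469*(-1/4897) + 5876*(1/8747)) - 120*(2 + 14400 - 600)/(-118) = (-3469/4897 + 5876/8747) - 120*(-1/118)*13802 = -1568571/42834059 + 828120/59 = 601214379549/42834059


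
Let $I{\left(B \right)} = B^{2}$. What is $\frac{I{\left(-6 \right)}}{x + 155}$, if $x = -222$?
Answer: $- \frac{36}{67} \approx -0.53731$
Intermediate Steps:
$\frac{I{\left(-6 \right)}}{x + 155} = \frac{\left(-6\right)^{2}}{-222 + 155} = \frac{1}{-67} \cdot 36 = \left(- \frac{1}{67}\right) 36 = - \frac{36}{67}$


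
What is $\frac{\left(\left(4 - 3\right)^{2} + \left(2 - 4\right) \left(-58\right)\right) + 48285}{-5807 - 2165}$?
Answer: $- \frac{24201}{3986} \approx -6.0715$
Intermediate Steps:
$\frac{\left(\left(4 - 3\right)^{2} + \left(2 - 4\right) \left(-58\right)\right) + 48285}{-5807 - 2165} = \frac{\left(1^{2} + \left(2 - 4\right) \left(-58\right)\right) + 48285}{-7972} = \left(\left(1 - -116\right) + 48285\right) \left(- \frac{1}{7972}\right) = \left(\left(1 + 116\right) + 48285\right) \left(- \frac{1}{7972}\right) = \left(117 + 48285\right) \left(- \frac{1}{7972}\right) = 48402 \left(- \frac{1}{7972}\right) = - \frac{24201}{3986}$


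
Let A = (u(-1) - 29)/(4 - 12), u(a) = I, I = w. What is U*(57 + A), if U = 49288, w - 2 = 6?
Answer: 2938797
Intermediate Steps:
w = 8 (w = 2 + 6 = 8)
I = 8
u(a) = 8
A = 21/8 (A = (8 - 29)/(4 - 12) = -21/(-8) = -21*(-⅛) = 21/8 ≈ 2.6250)
U*(57 + A) = 49288*(57 + 21/8) = 49288*(477/8) = 2938797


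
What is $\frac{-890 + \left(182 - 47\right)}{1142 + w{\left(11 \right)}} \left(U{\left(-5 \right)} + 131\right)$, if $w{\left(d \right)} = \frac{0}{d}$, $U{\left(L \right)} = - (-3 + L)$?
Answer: $- \frac{104945}{1142} \approx -91.896$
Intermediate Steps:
$U{\left(L \right)} = 3 - L$
$w{\left(d \right)} = 0$
$\frac{-890 + \left(182 - 47\right)}{1142 + w{\left(11 \right)}} \left(U{\left(-5 \right)} + 131\right) = \frac{-890 + \left(182 - 47\right)}{1142 + 0} \left(\left(3 - -5\right) + 131\right) = \frac{-890 + \left(182 - 47\right)}{1142} \left(\left(3 + 5\right) + 131\right) = \left(-890 + 135\right) \frac{1}{1142} \left(8 + 131\right) = \left(-755\right) \frac{1}{1142} \cdot 139 = \left(- \frac{755}{1142}\right) 139 = - \frac{104945}{1142}$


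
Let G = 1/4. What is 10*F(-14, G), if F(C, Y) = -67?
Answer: -670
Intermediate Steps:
G = ¼ ≈ 0.25000
10*F(-14, G) = 10*(-67) = -670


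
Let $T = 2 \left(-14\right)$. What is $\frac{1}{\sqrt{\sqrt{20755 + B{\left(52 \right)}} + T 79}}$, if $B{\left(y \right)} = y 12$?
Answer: $- \frac{i}{\sqrt{2212 - \sqrt{21379}}} \approx - 0.022002 i$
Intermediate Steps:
$T = -28$
$B{\left(y \right)} = 12 y$
$\frac{1}{\sqrt{\sqrt{20755 + B{\left(52 \right)}} + T 79}} = \frac{1}{\sqrt{\sqrt{20755 + 12 \cdot 52} - 2212}} = \frac{1}{\sqrt{\sqrt{20755 + 624} - 2212}} = \frac{1}{\sqrt{\sqrt{21379} - 2212}} = \frac{1}{\sqrt{-2212 + \sqrt{21379}}}$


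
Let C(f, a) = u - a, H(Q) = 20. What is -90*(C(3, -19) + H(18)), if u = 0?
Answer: -3510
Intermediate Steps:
C(f, a) = -a (C(f, a) = 0 - a = -a)
-90*(C(3, -19) + H(18)) = -90*(-1*(-19) + 20) = -90*(19 + 20) = -90*39 = -3510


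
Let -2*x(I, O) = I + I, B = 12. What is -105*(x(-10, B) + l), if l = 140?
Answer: -15750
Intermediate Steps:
x(I, O) = -I (x(I, O) = -(I + I)/2 = -I)
-105*(x(-10, B) + l) = -105*(-1*(-10) + 140) = -105*(10 + 140) = -105*150 = -15750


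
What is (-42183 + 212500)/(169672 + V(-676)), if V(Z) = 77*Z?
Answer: 170317/117620 ≈ 1.4480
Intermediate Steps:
(-42183 + 212500)/(169672 + V(-676)) = (-42183 + 212500)/(169672 + 77*(-676)) = 170317/(169672 - 52052) = 170317/117620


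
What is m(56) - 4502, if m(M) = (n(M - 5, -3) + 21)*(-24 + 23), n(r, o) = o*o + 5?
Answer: -4537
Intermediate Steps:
n(r, o) = 5 + o² (n(r, o) = o² + 5 = 5 + o²)
m(M) = -35 (m(M) = ((5 + (-3)²) + 21)*(-24 + 23) = ((5 + 9) + 21)*(-1) = (14 + 21)*(-1) = 35*(-1) = -35)
m(56) - 4502 = -35 - 4502 = -4537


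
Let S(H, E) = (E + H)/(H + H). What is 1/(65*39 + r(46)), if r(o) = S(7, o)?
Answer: 14/35543 ≈ 0.00039389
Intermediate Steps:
S(H, E) = (E + H)/(2*H) (S(H, E) = (E + H)/((2*H)) = (E + H)*(1/(2*H)) = (E + H)/(2*H))
r(o) = 1/2 + o/14 (r(o) = (1/2)*(o + 7)/7 = (1/2)*(1/7)*(7 + o) = 1/2 + o/14)
1/(65*39 + r(46)) = 1/(65*39 + (1/2 + (1/14)*46)) = 1/(2535 + (1/2 + 23/7)) = 1/(2535 + 53/14) = 1/(35543/14) = 14/35543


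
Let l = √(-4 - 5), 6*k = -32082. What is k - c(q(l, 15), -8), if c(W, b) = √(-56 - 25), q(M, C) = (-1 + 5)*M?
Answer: -5347 - 9*I ≈ -5347.0 - 9.0*I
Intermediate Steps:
k = -5347 (k = (⅙)*(-32082) = -5347)
l = 3*I (l = √(-9) = 3*I ≈ 3.0*I)
q(M, C) = 4*M
c(W, b) = 9*I (c(W, b) = √(-81) = 9*I)
k - c(q(l, 15), -8) = -5347 - 9*I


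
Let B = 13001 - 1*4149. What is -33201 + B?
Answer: -24349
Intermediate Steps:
B = 8852 (B = 13001 - 4149 = 8852)
-33201 + B = -33201 + 8852 = -24349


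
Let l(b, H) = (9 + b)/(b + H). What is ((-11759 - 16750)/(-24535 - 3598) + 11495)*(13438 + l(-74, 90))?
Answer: 4344768385712/28133 ≈ 1.5444e+8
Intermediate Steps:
l(b, H) = (9 + b)/(H + b)
((-11759 - 16750)/(-24535 - 3598) + 11495)*(13438 + l(-74, 90)) = ((-11759 - 16750)/(-24535 - 3598) + 11495)*(13438 + (9 - 74)/(90 - 74)) = (-28509/(-28133) + 11495)*(13438 - 65/16) = (-28509*(-1/28133) + 11495)*(13438 + (1/16)*(-65)) = (28509/28133 + 11495)*(13438 - 65/16) = (323417344/28133)*(214943/16) = 4344768385712/28133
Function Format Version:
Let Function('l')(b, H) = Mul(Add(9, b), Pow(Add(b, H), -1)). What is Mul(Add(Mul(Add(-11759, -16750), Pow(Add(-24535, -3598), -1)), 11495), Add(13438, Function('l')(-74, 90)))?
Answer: Rational(4344768385712, 28133) ≈ 1.5444e+8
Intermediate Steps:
Function('l')(b, H) = Mul(Pow(Add(H, b), -1), Add(9, b)) (Function('l')(b, H) = Mul(Add(9, b), Pow(Add(H, b), -1)) = Mul(Pow(Add(H, b), -1), Add(9, b)))
Mul(Add(Mul(Add(-11759, -16750), Pow(Add(-24535, -3598), -1)), 11495), Add(13438, Function('l')(-74, 90))) = Mul(Add(Mul(Add(-11759, -16750), Pow(Add(-24535, -3598), -1)), 11495), Add(13438, Mul(Pow(Add(90, -74), -1), Add(9, -74)))) = Mul(Add(Mul(-28509, Pow(-28133, -1)), 11495), Add(13438, Mul(Pow(16, -1), -65))) = Mul(Add(Mul(-28509, Rational(-1, 28133)), 11495), Add(13438, Mul(Rational(1, 16), -65))) = Mul(Add(Rational(28509, 28133), 11495), Add(13438, Rational(-65, 16))) = Mul(Rational(323417344, 28133), Rational(214943, 16)) = Rational(4344768385712, 28133)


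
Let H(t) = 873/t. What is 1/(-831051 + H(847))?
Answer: -847/703899324 ≈ -1.2033e-6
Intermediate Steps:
1/(-831051 + H(847)) = 1/(-831051 + 873/847) = 1/(-703899324/847) = -847/703899324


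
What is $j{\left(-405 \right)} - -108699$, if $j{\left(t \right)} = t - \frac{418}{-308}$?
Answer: $\frac{1516135}{14} \approx 1.083 \cdot 10^{5}$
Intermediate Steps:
$j{\left(t \right)} = \frac{19}{14} + t$ ($j{\left(t \right)} = t - - \frac{19}{14} = t + \frac{19}{14} = \frac{19}{14} + t$)
$j{\left(-405 \right)} - -108699 = \left(\frac{19}{14} - 405\right) - -108699 = - \frac{5651}{14} + 108699 = \frac{1516135}{14}$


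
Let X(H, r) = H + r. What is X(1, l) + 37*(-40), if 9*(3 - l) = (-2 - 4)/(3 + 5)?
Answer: -17711/12 ≈ -1475.9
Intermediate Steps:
l = 37/12 (l = 3 - (-2 - 4)/(9*(3 + 5)) = 3 - (-2)/(3*8) = 3 - 1/9*(-3/4) = 3 + 1/12 = 37/12 ≈ 3.0833)
X(1, l) + 37*(-40) = (1 + 37/12) + 37*(-40) = 49/12 - 1480 = -17711/12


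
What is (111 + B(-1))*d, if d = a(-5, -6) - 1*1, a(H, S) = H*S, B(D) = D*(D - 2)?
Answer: 3306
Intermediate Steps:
B(D) = D*(-2 + D)
d = 29 (d = -5*(-6) - 1*1 = 30 - 1 = 29)
(111 + B(-1))*d = (111 - (-2 - 1))*29 = (111 - 1*(-3))*29 = (111 + 3)*29 = 114*29 = 3306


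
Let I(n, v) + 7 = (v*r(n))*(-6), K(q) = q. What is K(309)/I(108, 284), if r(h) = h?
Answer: -309/184039 ≈ -0.0016790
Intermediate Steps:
I(n, v) = -7 - 6*n*v (I(n, v) = -7 + (v*n)*(-6) = -7 + (n*v)*(-6) = -7 - 6*n*v)
K(309)/I(108, 284) = 309/(-7 - 6*108*284) = 309/(-7 - 184032) = 309/(-184039) = 309*(-1/184039) = -309/184039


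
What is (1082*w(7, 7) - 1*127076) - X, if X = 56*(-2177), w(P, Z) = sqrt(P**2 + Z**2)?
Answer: -5164 + 7574*sqrt(2) ≈ 5547.3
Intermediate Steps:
X = -121912
(1082*w(7, 7) - 1*127076) - X = (1082*sqrt(7**2 + 7**2) - 1*127076) - 1*(-121912) = (1082*sqrt(49 + 49) - 127076) + 121912 = (1082*sqrt(98) - 127076) + 121912 = (1082*(7*sqrt(2)) - 127076) + 121912 = (7574*sqrt(2) - 127076) + 121912 = (-127076 + 7574*sqrt(2)) + 121912 = -5164 + 7574*sqrt(2)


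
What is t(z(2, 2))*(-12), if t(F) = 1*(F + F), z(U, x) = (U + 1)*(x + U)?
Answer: -288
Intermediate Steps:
z(U, x) = (1 + U)*(U + x)
t(F) = 2*F (t(F) = 1*(2*F) = 2*F)
t(z(2, 2))*(-12) = (2*(2 + 2 + 2² + 2*2))*(-12) = (2*(2 + 2 + 4 + 4))*(-12) = (2*12)*(-12) = 24*(-12) = -288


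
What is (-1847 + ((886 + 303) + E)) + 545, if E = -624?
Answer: -737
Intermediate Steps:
(-1847 + ((886 + 303) + E)) + 545 = (-1847 + ((886 + 303) - 624)) + 545 = (-1847 + (1189 - 624)) + 545 = (-1847 + 565) + 545 = -1282 + 545 = -737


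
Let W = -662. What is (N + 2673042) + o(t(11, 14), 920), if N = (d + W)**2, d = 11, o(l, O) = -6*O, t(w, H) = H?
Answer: 3091323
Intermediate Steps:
N = 423801 (N = (11 - 662)**2 = (-651)**2 = 423801)
(N + 2673042) + o(t(11, 14), 920) = (423801 + 2673042) - 6*920 = 3096843 - 5520 = 3091323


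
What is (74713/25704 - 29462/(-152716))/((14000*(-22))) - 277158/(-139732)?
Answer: 20943111360191250413/10558734311641824000 ≈ 1.9835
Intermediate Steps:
(74713/25704 - 29462/(-152716))/((14000*(-22))) - 277158/(-139732) = (74713*(1/25704) - 29462*(-1/152716))/(-308000) - 277158*(-1/139732) = (74713/25704 + 14731/76358)*(-1/308000) + 138579/69866 = (3041790439/981353016)*(-1/308000) + 138579/69866 = -3041790439/302256728928000 + 138579/69866 = 20943111360191250413/10558734311641824000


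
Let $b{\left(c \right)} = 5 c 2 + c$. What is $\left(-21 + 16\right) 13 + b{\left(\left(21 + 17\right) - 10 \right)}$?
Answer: $243$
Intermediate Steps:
$b{\left(c \right)} = 11 c$ ($b{\left(c \right)} = 10 c + c = 11 c$)
$\left(-21 + 16\right) 13 + b{\left(\left(21 + 17\right) - 10 \right)} = \left(-21 + 16\right) 13 + 11 \left(\left(21 + 17\right) - 10\right) = \left(-5\right) 13 + 11 \left(38 - 10\right) = -65 + 11 \cdot 28 = -65 + 308 = 243$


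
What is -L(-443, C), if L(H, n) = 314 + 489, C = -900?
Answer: -803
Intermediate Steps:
L(H, n) = 803
-L(-443, C) = -1*803 = -803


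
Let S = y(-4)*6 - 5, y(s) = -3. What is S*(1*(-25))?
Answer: 575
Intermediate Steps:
S = -23 (S = -3*6 - 5 = -18 - 5 = -23)
S*(1*(-25)) = -23*(-25) = 575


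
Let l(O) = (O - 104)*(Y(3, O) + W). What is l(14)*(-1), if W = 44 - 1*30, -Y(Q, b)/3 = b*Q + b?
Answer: -13860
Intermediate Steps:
Y(Q, b) = -3*b - 3*Q*b (Y(Q, b) = -3*(b*Q + b) = -3*(Q*b + b) = -3*(b + Q*b) = -3*b - 3*Q*b)
W = 14 (W = 44 - 30 = 14)
l(O) = (-104 + O)*(14 - 12*O) (l(O) = (O - 104)*(-3*O*(1 + 3) + 14) = (-104 + O)*(-3*O*4 + 14) = (-104 + O)*(-12*O + 14) = (-104 + O)*(14 - 12*O))
l(14)*(-1) = (-1456 - 12*14² + 1262*14)*(-1) = (-1456 - 12*196 + 17668)*(-1) = (-1456 - 2352 + 17668)*(-1) = 13860*(-1) = -13860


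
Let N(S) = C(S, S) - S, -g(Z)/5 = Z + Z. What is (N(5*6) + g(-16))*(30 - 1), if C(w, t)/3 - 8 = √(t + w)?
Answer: 4466 + 174*√15 ≈ 5139.9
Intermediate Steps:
C(w, t) = 24 + 3*√(t + w)
g(Z) = -10*Z (g(Z) = -5*(Z + Z) = -10*Z)
N(S) = 24 - S + 3*√2*√S (N(S) = (24 + 3*√(S + S)) - S = (24 + 3*√(2*S)) - S = (24 + 3*(√2*√S)) - S = (24 + 3*√2*√S) - S = 24 - S + 3*√2*√S)
(N(5*6) + g(-16))*(30 - 1) = ((24 - 5*6 + 3*√2*√(5*6)) - 10*(-16))*(30 - 1) = ((24 - 1*30 + 3*√2*√30) + 160)*29 = ((24 - 30 + 6*√15) + 160)*29 = ((-6 + 6*√15) + 160)*29 = (154 + 6*√15)*29 = 4466 + 174*√15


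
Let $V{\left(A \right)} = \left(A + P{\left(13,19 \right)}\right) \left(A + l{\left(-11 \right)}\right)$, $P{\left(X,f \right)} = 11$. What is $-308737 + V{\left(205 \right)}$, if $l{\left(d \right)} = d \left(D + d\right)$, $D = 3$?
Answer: $-245449$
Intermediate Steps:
$l{\left(d \right)} = d \left(3 + d\right)$
$V{\left(A \right)} = \left(11 + A\right) \left(88 + A\right)$ ($V{\left(A \right)} = \left(A + 11\right) \left(A - 11 \left(3 - 11\right)\right) = \left(11 + A\right) \left(A - -88\right) = \left(11 + A\right) \left(A + 88\right) = \left(11 + A\right) \left(88 + A\right)$)
$-308737 + V{\left(205 \right)} = -308737 + \left(968 + 205^{2} + 99 \cdot 205\right) = -308737 + \left(968 + 42025 + 20295\right) = -308737 + 63288 = -245449$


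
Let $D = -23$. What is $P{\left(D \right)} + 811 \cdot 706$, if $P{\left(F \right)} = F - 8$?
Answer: $572535$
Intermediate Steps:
$P{\left(F \right)} = -8 + F$
$P{\left(D \right)} + 811 \cdot 706 = \left(-8 - 23\right) + 811 \cdot 706 = -31 + 572566 = 572535$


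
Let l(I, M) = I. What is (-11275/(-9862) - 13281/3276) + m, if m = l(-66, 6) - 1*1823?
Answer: -10187281015/5384652 ≈ -1891.9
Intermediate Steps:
m = -1889 (m = -66 - 1*1823 = -66 - 1823 = -1889)
(-11275/(-9862) - 13281/3276) + m = (-11275/(-9862) - 13281/3276) - 1889 = (-11275*(-1/9862) - 13281*1/3276) - 1889 = (11275/9862 - 4427/1092) - 1889 = -15673387/5384652 - 1889 = -10187281015/5384652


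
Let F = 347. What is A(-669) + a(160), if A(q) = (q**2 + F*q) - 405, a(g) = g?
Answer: 215173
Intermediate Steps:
A(q) = -405 + q**2 + 347*q (A(q) = (q**2 + 347*q) - 405 = -405 + q**2 + 347*q)
A(-669) + a(160) = (-405 + (-669)**2 + 347*(-669)) + 160 = (-405 + 447561 - 232143) + 160 = 215013 + 160 = 215173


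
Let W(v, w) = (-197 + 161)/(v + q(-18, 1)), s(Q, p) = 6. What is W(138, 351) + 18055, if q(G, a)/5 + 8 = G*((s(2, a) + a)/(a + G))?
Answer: 10363417/574 ≈ 18055.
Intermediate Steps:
q(G, a) = -40 + 5*G*(6 + a)/(G + a) (q(G, a) = -40 + 5*(G*((6 + a)/(a + G))) = -40 + 5*(G*((6 + a)/(G + a))) = -40 + 5*(G*(6 + a)/(G + a)) = -40 + 5*G*(6 + a)/(G + a))
W(v, w) = -36/(-50/17 + v) (W(v, w) = (-197 + 161)/(v + 5*(-8*1 - 2*(-18) - 18*1)/(-18 + 1)) = -36/(v + 5*(-8 + 36 - 18)/(-17)) = -36/(v + 5*(-1/17)*10) = -36/(v - 50/17) = -36/(-50/17 + v))
W(138, 351) + 18055 = -612/(-50 + 17*138) + 18055 = -612/(-50 + 2346) + 18055 = -612/2296 + 18055 = -612*1/2296 + 18055 = -153/574 + 18055 = 10363417/574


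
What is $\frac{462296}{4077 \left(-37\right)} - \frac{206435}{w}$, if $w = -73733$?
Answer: $- \frac{2945957653}{11122549317} \approx -0.26486$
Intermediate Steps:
$\frac{462296}{4077 \left(-37\right)} - \frac{206435}{w} = \frac{462296}{4077 \left(-37\right)} - \frac{206435}{-73733} = \frac{462296}{-150849} - - \frac{206435}{73733} = 462296 \left(- \frac{1}{150849}\right) + \frac{206435}{73733} = - \frac{462296}{150849} + \frac{206435}{73733} = - \frac{2945957653}{11122549317}$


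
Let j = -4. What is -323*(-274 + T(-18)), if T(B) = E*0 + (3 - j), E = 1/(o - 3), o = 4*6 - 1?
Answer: 86241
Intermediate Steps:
o = 23 (o = 24 - 1 = 23)
E = 1/20 (E = 1/(23 - 3) = 1/20 ≈ 0.050000)
T(B) = 7 (T(B) = (1/20)*0 + (3 - 1*(-4)) = 0 + (3 + 4) = 0 + 7 = 7)
-323*(-274 + T(-18)) = -323*(-274 + 7) = -323*(-267) = 86241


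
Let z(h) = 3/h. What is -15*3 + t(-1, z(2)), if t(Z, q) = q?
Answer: -87/2 ≈ -43.500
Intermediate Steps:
-15*3 + t(-1, z(2)) = -15*3 + 3/2 = -45 + 3*(½) = -45 + 3/2 = -87/2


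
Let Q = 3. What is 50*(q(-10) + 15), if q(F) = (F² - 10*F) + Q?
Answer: 10900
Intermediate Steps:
q(F) = 3 + F² - 10*F (q(F) = (F² - 10*F) + 3 = 3 + F² - 10*F)
50*(q(-10) + 15) = 50*((3 + (-10)² - 10*(-10)) + 15) = 50*((3 + 100 + 100) + 15) = 50*(203 + 15) = 50*218 = 10900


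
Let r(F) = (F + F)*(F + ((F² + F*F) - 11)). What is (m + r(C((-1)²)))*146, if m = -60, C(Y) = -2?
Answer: -5840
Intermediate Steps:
r(F) = 2*F*(-11 + F + 2*F²) (r(F) = (2*F)*(F + ((F² + F²) - 11)) = (2*F)*(F + (2*F² - 11)) = (2*F)*(F + (-11 + 2*F²)) = (2*F)*(-11 + F + 2*F²) = 2*F*(-11 + F + 2*F²))
(m + r(C((-1)²)))*146 = (-60 + 2*(-2)*(-11 - 2 + 2*(-2)²))*146 = (-60 + 2*(-2)*(-11 - 2 + 2*4))*146 = (-60 + 2*(-2)*(-11 - 2 + 8))*146 = (-60 + 2*(-2)*(-5))*146 = (-60 + 20)*146 = -40*146 = -5840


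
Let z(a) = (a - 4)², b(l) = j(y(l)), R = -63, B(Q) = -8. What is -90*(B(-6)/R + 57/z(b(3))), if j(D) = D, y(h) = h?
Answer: -35990/7 ≈ -5141.4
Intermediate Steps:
b(l) = l
z(a) = (-4 + a)²
-90*(B(-6)/R + 57/z(b(3))) = -90*(-8/(-63) + 57/((-4 + 3)²)) = -90*(-8*(-1/63) + 57/((-1)²)) = -90*(8/63 + 57/1) = -90*(8/63 + 57*1) = -90*(8/63 + 57) = -90*3599/63 = -35990/7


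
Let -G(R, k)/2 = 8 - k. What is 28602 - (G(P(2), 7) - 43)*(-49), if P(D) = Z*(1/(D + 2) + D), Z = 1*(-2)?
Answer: 26397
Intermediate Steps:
Z = -2
P(D) = -2*D - 2/(2 + D) (P(D) = -2*(1/(D + 2) + D) = -2*(1/(2 + D) + D) = -2*(D + 1/(2 + D)) = -2*D - 2/(2 + D))
G(R, k) = -16 + 2*k (G(R, k) = -2*(8 - k) = -16 + 2*k)
28602 - (G(P(2), 7) - 43)*(-49) = 28602 - ((-16 + 2*7) - 43)*(-49) = 28602 - ((-16 + 14) - 43)*(-49) = 28602 - (-2 - 43)*(-49) = 28602 - (-45)*(-49) = 28602 - 1*2205 = 28602 - 2205 = 26397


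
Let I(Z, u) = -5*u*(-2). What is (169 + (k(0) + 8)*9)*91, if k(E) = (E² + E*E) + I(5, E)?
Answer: 21931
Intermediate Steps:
I(Z, u) = 10*u
k(E) = 2*E² + 10*E (k(E) = (E² + E*E) + 10*E = (E² + E²) + 10*E = 2*E² + 10*E)
(169 + (k(0) + 8)*9)*91 = (169 + (2*0*(5 + 0) + 8)*9)*91 = (169 + (2*0*5 + 8)*9)*91 = (169 + (0 + 8)*9)*91 = (169 + 8*9)*91 = (169 + 72)*91 = 241*91 = 21931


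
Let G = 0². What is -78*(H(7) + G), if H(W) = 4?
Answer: -312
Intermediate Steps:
G = 0
-78*(H(7) + G) = -78*(4 + 0) = -78*4 = -312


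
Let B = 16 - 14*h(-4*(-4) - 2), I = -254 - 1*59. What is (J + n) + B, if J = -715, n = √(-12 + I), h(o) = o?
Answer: -895 + 5*I*√13 ≈ -895.0 + 18.028*I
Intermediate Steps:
I = -313 (I = -254 - 59 = -313)
B = -180 (B = 16 - 14*(-4*(-4) - 2) = 16 - 14*(16 - 2) = 16 - 14*14 = 16 - 196 = -180)
n = 5*I*√13 (n = √(-12 - 313) = √(-325) = 5*I*√13 ≈ 18.028*I)
(J + n) + B = (-715 + 5*I*√13) - 180 = -895 + 5*I*√13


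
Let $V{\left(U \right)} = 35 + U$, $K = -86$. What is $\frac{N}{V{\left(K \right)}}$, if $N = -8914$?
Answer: $\frac{8914}{51} \approx 174.78$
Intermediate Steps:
$\frac{N}{V{\left(K \right)}} = - \frac{8914}{35 - 86} = - \frac{8914}{-51} = \left(-8914\right) \left(- \frac{1}{51}\right) = \frac{8914}{51}$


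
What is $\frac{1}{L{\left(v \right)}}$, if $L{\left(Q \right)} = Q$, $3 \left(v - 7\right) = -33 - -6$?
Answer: $- \frac{1}{2} \approx -0.5$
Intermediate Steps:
$v = -2$ ($v = 7 + \frac{-33 - -6}{3} = 7 + \frac{-33 + 6}{3} = 7 + \frac{1}{3} \left(-27\right) = 7 - 9 = -2$)
$\frac{1}{L{\left(v \right)}} = \frac{1}{-2} = - \frac{1}{2}$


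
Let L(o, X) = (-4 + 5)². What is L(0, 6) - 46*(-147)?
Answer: 6763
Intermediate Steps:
L(o, X) = 1 (L(o, X) = 1² = 1)
L(0, 6) - 46*(-147) = 1 - 46*(-147) = 1 + 6762 = 6763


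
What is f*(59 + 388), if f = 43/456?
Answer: 6407/152 ≈ 42.151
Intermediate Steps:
f = 43/456 (f = 43*(1/456) = 43/456 ≈ 0.094298)
f*(59 + 388) = 43*(59 + 388)/456 = (43/456)*447 = 6407/152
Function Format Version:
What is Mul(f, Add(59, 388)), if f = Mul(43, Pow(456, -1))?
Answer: Rational(6407, 152) ≈ 42.151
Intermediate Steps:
f = Rational(43, 456) (f = Mul(43, Rational(1, 456)) = Rational(43, 456) ≈ 0.094298)
Mul(f, Add(59, 388)) = Mul(Rational(43, 456), Add(59, 388)) = Mul(Rational(43, 456), 447) = Rational(6407, 152)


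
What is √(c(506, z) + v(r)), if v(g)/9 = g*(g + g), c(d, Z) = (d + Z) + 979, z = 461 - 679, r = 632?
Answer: √7190899 ≈ 2681.6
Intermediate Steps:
z = -218
c(d, Z) = 979 + Z + d (c(d, Z) = (Z + d) + 979 = 979 + Z + d)
v(g) = 18*g² (v(g) = 9*(g*(g + g)) = 9*(g*(2*g)) = 9*(2*g²) = 18*g²)
√(c(506, z) + v(r)) = √((979 - 218 + 506) + 18*632²) = √(1267 + 18*399424) = √(1267 + 7189632) = √7190899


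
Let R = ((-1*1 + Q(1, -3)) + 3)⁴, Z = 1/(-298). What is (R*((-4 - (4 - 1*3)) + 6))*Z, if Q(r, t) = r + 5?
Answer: -2048/149 ≈ -13.745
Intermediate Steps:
Q(r, t) = 5 + r
Z = -1/298 ≈ -0.0033557
R = 4096 (R = ((-1*1 + (5 + 1)) + 3)⁴ = ((-1 + 6) + 3)⁴ = (5 + 3)⁴ = 8⁴ = 4096)
(R*((-4 - (4 - 1*3)) + 6))*Z = (4096*((-4 - (4 - 1*3)) + 6))*(-1/298) = (4096*((-4 - (4 - 3)) + 6))*(-1/298) = (4096*((-4 - 1*1) + 6))*(-1/298) = (4096*((-4 - 1) + 6))*(-1/298) = (4096*(-5 + 6))*(-1/298) = (4096*1)*(-1/298) = 4096*(-1/298) = -2048/149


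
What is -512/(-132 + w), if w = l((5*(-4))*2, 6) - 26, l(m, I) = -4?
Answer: 256/81 ≈ 3.1605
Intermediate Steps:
w = -30 (w = -4 - 26 = -30)
-512/(-132 + w) = -512/(-132 - 30) = -512/(-162) = -512*(-1/162) = 256/81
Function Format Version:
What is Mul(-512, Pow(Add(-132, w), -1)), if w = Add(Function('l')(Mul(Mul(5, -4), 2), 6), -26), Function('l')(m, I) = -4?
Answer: Rational(256, 81) ≈ 3.1605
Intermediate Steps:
w = -30 (w = Add(-4, -26) = -30)
Mul(-512, Pow(Add(-132, w), -1)) = Mul(-512, Pow(Add(-132, -30), -1)) = Mul(-512, Pow(-162, -1)) = Mul(-512, Rational(-1, 162)) = Rational(256, 81)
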